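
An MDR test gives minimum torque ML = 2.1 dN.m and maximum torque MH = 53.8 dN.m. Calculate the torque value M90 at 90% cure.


M90 = ML + 0.9 * (MH - ML)
M90 = 2.1 + 0.9 * (53.8 - 2.1)
M90 = 2.1 + 0.9 * 51.7
M90 = 48.63 dN.m

48.63 dN.m


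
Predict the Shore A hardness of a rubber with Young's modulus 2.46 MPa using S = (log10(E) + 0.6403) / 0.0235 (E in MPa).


log10(E) = 0.0235*S - 0.6403  =>  S = (log10(E) + 0.6403) / 0.0235
log10(2.46) = 0.390935
S = (0.390935 + 0.6403) / 0.0235 = 1.031235 / 0.0235
S = 43.9

Shore A = 43.9


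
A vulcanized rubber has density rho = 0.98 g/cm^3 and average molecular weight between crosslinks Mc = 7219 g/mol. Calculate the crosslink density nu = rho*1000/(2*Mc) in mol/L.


nu = rho * 1000 / (2 * Mc)
nu = 0.98 * 1000 / (2 * 7219)
nu = 980.0 / 14438
nu = 0.0679 mol/L

0.0679 mol/L


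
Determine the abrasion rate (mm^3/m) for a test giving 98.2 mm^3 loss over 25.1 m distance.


Rate = volume_loss / distance
= 98.2 / 25.1
= 3.912 mm^3/m

3.912 mm^3/m


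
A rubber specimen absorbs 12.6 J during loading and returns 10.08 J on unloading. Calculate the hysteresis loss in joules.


Hysteresis loss = loading - unloading
= 12.6 - 10.08
= 2.52 J

2.52 J


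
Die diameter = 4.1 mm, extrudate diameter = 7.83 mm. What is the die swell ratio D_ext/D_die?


Die swell ratio = D_extrudate / D_die
= 7.83 / 4.1
= 1.91

Die swell = 1.91


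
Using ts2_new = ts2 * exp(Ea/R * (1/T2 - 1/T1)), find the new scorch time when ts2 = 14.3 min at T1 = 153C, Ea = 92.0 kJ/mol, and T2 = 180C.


Convert temperatures: T1 = 153 + 273.15 = 426.15 K, T2 = 180 + 273.15 = 453.15 K
ts2_new = 14.3 * exp(92000 / 8.314 * (1/453.15 - 1/426.15))
1/T2 - 1/T1 = -1.3982e-04
ts2_new = 3.04 min

3.04 min


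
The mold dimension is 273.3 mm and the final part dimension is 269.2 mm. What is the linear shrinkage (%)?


Shrinkage = (mold - part) / mold * 100
= (273.3 - 269.2) / 273.3 * 100
= 4.1 / 273.3 * 100
= 1.5%

1.5%


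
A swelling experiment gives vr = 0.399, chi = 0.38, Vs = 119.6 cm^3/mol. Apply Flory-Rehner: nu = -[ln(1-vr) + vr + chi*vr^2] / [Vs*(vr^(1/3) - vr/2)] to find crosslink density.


ln(1 - vr) = ln(1 - 0.399) = -0.5092
Numerator = -((-0.5092) + 0.399 + 0.38 * 0.399^2) = 0.0497
Denominator = 119.6 * (0.399^(1/3) - 0.399/2) = 64.1883
nu = 0.0497 / 64.1883 = 7.7372e-04 mol/cm^3

7.7372e-04 mol/cm^3


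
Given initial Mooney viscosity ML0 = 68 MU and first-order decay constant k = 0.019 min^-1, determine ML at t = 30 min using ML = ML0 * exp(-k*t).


ML = ML0 * exp(-k * t)
ML = 68 * exp(-0.019 * 30)
ML = 68 * 0.5655
ML = 38.46 MU

38.46 MU


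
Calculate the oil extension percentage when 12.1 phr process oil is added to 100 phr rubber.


Oil % = oil / (100 + oil) * 100
= 12.1 / (100 + 12.1) * 100
= 12.1 / 112.1 * 100
= 10.79%

10.79%


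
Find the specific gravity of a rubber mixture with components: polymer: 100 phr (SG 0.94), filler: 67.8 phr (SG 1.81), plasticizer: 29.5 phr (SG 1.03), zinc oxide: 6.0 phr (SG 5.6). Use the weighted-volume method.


Sum of weights = 203.3
Volume contributions:
  polymer: 100/0.94 = 106.3830
  filler: 67.8/1.81 = 37.4586
  plasticizer: 29.5/1.03 = 28.6408
  zinc oxide: 6.0/5.6 = 1.0714
Sum of volumes = 173.5537
SG = 203.3 / 173.5537 = 1.171

SG = 1.171


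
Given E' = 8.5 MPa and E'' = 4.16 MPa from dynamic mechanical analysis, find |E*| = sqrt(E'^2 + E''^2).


|E*| = sqrt(E'^2 + E''^2)
= sqrt(8.5^2 + 4.16^2)
= sqrt(72.2500 + 17.3056)
= 9.463 MPa

9.463 MPa


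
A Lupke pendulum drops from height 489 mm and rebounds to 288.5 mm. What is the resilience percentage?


Resilience = h_rebound / h_drop * 100
= 288.5 / 489 * 100
= 59.0%

59.0%


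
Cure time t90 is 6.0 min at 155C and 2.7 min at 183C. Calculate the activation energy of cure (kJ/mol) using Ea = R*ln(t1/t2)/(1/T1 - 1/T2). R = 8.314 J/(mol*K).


T1 = 428.15 K, T2 = 456.15 K
1/T1 - 1/T2 = 1.4337e-04
ln(t1/t2) = ln(6.0/2.7) = 0.7985
Ea = 8.314 * 0.7985 / 1.4337e-04 = 46305.7287 J/mol
Ea = 46.31 kJ/mol

46.31 kJ/mol


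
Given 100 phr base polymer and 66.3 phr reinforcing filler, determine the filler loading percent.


Filler % = filler / (rubber + filler) * 100
= 66.3 / (100 + 66.3) * 100
= 66.3 / 166.3 * 100
= 39.87%

39.87%


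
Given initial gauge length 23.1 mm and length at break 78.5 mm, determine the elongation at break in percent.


Elongation = (Lf - L0) / L0 * 100
= (78.5 - 23.1) / 23.1 * 100
= 55.4 / 23.1 * 100
= 239.8%

239.8%


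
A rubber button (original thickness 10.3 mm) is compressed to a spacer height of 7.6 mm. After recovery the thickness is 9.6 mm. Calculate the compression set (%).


CS = (t0 - recovered) / (t0 - ts) * 100
= (10.3 - 9.6) / (10.3 - 7.6) * 100
= 0.7 / 2.7 * 100
= 25.9%

25.9%


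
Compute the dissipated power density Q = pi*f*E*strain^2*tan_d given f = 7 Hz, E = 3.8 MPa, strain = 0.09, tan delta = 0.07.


Q = pi * f * E * strain^2 * tan_d
= pi * 7 * 3.8 * 0.09^2 * 0.07
= pi * 7 * 3.8 * 0.0081 * 0.07
= 0.0474

Q = 0.0474


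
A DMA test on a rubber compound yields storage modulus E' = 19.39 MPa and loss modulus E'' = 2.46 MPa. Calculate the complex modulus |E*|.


|E*| = sqrt(E'^2 + E''^2)
= sqrt(19.39^2 + 2.46^2)
= sqrt(375.9721 + 6.0516)
= 19.545 MPa

19.545 MPa


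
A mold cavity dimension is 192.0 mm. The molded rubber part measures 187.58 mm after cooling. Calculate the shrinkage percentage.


Shrinkage = (mold - part) / mold * 100
= (192.0 - 187.58) / 192.0 * 100
= 4.42 / 192.0 * 100
= 2.3%

2.3%


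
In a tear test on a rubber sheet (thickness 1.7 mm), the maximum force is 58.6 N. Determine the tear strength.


Tear strength = force / thickness
= 58.6 / 1.7
= 34.47 N/mm

34.47 N/mm


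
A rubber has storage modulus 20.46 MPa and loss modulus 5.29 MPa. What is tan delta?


tan delta = E'' / E'
= 5.29 / 20.46
= 0.2586

tan delta = 0.2586


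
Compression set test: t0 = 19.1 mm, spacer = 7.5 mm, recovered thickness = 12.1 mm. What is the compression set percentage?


CS = (t0 - recovered) / (t0 - ts) * 100
= (19.1 - 12.1) / (19.1 - 7.5) * 100
= 7.0 / 11.6 * 100
= 60.3%

60.3%


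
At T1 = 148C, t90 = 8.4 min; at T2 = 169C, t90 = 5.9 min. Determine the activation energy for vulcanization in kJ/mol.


T1 = 421.15 K, T2 = 442.15 K
1/T1 - 1/T2 = 1.1278e-04
ln(t1/t2) = ln(8.4/5.9) = 0.3533
Ea = 8.314 * 0.3533 / 1.1278e-04 = 26044.4637 J/mol
Ea = 26.04 kJ/mol

26.04 kJ/mol


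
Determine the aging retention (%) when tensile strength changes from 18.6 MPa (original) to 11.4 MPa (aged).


Retention = aged / original * 100
= 11.4 / 18.6 * 100
= 61.3%

61.3%


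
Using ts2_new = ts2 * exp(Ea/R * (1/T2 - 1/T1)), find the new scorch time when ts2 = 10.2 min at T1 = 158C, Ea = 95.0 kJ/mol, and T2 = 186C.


Convert temperatures: T1 = 158 + 273.15 = 431.15 K, T2 = 186 + 273.15 = 459.15 K
ts2_new = 10.2 * exp(95000 / 8.314 * (1/459.15 - 1/431.15))
1/T2 - 1/T1 = -1.4144e-04
ts2_new = 2.03 min

2.03 min


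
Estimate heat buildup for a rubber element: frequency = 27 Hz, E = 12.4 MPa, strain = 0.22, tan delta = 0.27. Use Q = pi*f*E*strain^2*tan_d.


Q = pi * f * E * strain^2 * tan_d
= pi * 27 * 12.4 * 0.22^2 * 0.27
= pi * 27 * 12.4 * 0.0484 * 0.27
= 13.7450

Q = 13.7450


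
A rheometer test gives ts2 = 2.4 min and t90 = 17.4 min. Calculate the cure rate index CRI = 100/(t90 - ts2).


CRI = 100 / (t90 - ts2)
= 100 / (17.4 - 2.4)
= 100 / 15.0
= 6.67 min^-1

6.67 min^-1


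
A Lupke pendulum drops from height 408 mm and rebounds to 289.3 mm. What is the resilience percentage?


Resilience = h_rebound / h_drop * 100
= 289.3 / 408 * 100
= 70.9%

70.9%


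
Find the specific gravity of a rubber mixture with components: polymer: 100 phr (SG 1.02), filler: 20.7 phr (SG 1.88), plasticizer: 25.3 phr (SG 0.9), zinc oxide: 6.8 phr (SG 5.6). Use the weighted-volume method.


Sum of weights = 152.8
Volume contributions:
  polymer: 100/1.02 = 98.0392
  filler: 20.7/1.88 = 11.0106
  plasticizer: 25.3/0.9 = 28.1111
  zinc oxide: 6.8/5.6 = 1.2143
Sum of volumes = 138.3753
SG = 152.8 / 138.3753 = 1.104

SG = 1.104


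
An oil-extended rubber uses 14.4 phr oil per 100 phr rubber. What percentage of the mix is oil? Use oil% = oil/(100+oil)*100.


Oil % = oil / (100 + oil) * 100
= 14.4 / (100 + 14.4) * 100
= 14.4 / 114.4 * 100
= 12.59%

12.59%


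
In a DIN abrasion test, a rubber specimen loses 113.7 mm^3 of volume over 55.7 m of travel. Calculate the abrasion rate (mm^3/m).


Rate = volume_loss / distance
= 113.7 / 55.7
= 2.041 mm^3/m

2.041 mm^3/m


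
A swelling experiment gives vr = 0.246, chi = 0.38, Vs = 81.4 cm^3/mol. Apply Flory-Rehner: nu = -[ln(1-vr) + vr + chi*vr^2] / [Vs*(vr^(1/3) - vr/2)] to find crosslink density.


ln(1 - vr) = ln(1 - 0.246) = -0.2824
Numerator = -((-0.2824) + 0.246 + 0.38 * 0.246^2) = 0.0134
Denominator = 81.4 * (0.246^(1/3) - 0.246/2) = 40.9916
nu = 0.0134 / 40.9916 = 3.2609e-04 mol/cm^3

3.2609e-04 mol/cm^3


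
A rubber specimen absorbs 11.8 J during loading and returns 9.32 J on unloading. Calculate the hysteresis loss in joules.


Hysteresis loss = loading - unloading
= 11.8 - 9.32
= 2.48 J

2.48 J


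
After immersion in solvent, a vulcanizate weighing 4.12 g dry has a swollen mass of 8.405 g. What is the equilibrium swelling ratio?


Q = W_swollen / W_dry
Q = 8.405 / 4.12
Q = 2.04

Q = 2.04


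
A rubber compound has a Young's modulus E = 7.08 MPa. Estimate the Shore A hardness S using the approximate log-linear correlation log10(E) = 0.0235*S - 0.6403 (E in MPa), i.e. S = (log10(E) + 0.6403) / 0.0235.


log10(E) = 0.0235*S - 0.6403  =>  S = (log10(E) + 0.6403) / 0.0235
log10(7.08) = 0.850033
S = (0.850033 + 0.6403) / 0.0235 = 1.490333 / 0.0235
S = 63.4

Shore A = 63.4


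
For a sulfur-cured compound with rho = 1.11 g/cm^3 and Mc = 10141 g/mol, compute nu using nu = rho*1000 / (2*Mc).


nu = rho * 1000 / (2 * Mc)
nu = 1.11 * 1000 / (2 * 10141)
nu = 1110.0 / 20282
nu = 0.0547 mol/L

0.0547 mol/L


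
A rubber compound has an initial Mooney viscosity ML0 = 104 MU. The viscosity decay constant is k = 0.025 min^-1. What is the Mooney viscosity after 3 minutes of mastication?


ML = ML0 * exp(-k * t)
ML = 104 * exp(-0.025 * 3)
ML = 104 * 0.9277
ML = 96.49 MU

96.49 MU


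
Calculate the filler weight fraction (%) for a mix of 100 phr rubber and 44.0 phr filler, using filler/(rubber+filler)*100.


Filler % = filler / (rubber + filler) * 100
= 44.0 / (100 + 44.0) * 100
= 44.0 / 144.0 * 100
= 30.56%

30.56%


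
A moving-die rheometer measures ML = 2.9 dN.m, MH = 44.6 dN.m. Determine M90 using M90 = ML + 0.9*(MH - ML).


M90 = ML + 0.9 * (MH - ML)
M90 = 2.9 + 0.9 * (44.6 - 2.9)
M90 = 2.9 + 0.9 * 41.7
M90 = 40.43 dN.m

40.43 dN.m


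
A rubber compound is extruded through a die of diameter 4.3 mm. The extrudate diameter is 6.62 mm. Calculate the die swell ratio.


Die swell ratio = D_extrudate / D_die
= 6.62 / 4.3
= 1.54

Die swell = 1.54


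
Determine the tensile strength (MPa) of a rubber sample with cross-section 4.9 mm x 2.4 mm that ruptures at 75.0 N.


Area = width * thickness = 4.9 * 2.4 = 11.76 mm^2
TS = force / area = 75.0 / 11.76 = 6.38 MPa

6.38 MPa


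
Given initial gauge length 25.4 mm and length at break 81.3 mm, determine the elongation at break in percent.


Elongation = (Lf - L0) / L0 * 100
= (81.3 - 25.4) / 25.4 * 100
= 55.9 / 25.4 * 100
= 220.1%

220.1%


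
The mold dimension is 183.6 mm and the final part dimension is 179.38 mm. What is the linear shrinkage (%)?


Shrinkage = (mold - part) / mold * 100
= (183.6 - 179.38) / 183.6 * 100
= 4.22 / 183.6 * 100
= 2.3%

2.3%


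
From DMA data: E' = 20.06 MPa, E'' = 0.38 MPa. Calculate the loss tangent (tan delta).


tan delta = E'' / E'
= 0.38 / 20.06
= 0.0189

tan delta = 0.0189


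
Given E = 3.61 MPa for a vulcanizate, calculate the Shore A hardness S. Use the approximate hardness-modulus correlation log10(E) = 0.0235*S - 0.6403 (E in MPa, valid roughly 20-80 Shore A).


log10(E) = 0.0235*S - 0.6403  =>  S = (log10(E) + 0.6403) / 0.0235
log10(3.61) = 0.557507
S = (0.557507 + 0.6403) / 0.0235 = 1.197807 / 0.0235
S = 51.0

Shore A = 51.0


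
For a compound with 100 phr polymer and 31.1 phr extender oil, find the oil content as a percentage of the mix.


Oil % = oil / (100 + oil) * 100
= 31.1 / (100 + 31.1) * 100
= 31.1 / 131.1 * 100
= 23.72%

23.72%


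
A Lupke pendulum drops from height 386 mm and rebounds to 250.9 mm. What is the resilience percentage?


Resilience = h_rebound / h_drop * 100
= 250.9 / 386 * 100
= 65.0%

65.0%


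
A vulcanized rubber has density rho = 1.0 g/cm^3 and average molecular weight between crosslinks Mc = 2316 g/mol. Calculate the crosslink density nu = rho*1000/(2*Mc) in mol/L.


nu = rho * 1000 / (2 * Mc)
nu = 1.0 * 1000 / (2 * 2316)
nu = 1000.0 / 4632
nu = 0.2159 mol/L

0.2159 mol/L


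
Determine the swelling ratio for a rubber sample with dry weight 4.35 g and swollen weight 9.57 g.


Q = W_swollen / W_dry
Q = 9.57 / 4.35
Q = 2.2

Q = 2.2


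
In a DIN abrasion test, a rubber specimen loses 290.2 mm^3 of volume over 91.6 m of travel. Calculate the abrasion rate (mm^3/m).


Rate = volume_loss / distance
= 290.2 / 91.6
= 3.168 mm^3/m

3.168 mm^3/m


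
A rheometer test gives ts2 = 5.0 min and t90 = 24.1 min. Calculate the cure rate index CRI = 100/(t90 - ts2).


CRI = 100 / (t90 - ts2)
= 100 / (24.1 - 5.0)
= 100 / 19.1
= 5.24 min^-1

5.24 min^-1


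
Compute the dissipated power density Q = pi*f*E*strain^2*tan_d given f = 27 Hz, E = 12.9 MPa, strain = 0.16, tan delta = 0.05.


Q = pi * f * E * strain^2 * tan_d
= pi * 27 * 12.9 * 0.16^2 * 0.05
= pi * 27 * 12.9 * 0.0256 * 0.05
= 1.4006

Q = 1.4006


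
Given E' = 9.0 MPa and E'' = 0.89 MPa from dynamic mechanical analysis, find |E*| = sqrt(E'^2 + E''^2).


|E*| = sqrt(E'^2 + E''^2)
= sqrt(9.0^2 + 0.89^2)
= sqrt(81.0000 + 0.7921)
= 9.044 MPa

9.044 MPa


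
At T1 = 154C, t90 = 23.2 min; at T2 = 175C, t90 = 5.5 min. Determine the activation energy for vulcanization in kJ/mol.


T1 = 427.15 K, T2 = 448.15 K
1/T1 - 1/T2 = 1.0970e-04
ln(t1/t2) = ln(23.2/5.5) = 1.4394
Ea = 8.314 * 1.4394 / 1.0970e-04 = 109088.0801 J/mol
Ea = 109.09 kJ/mol

109.09 kJ/mol


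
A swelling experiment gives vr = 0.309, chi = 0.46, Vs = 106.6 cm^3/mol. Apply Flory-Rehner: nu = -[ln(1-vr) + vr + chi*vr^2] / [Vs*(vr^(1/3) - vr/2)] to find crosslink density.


ln(1 - vr) = ln(1 - 0.309) = -0.3696
Numerator = -((-0.3696) + 0.309 + 0.46 * 0.309^2) = 0.0167
Denominator = 106.6 * (0.309^(1/3) - 0.309/2) = 55.5984
nu = 0.0167 / 55.5984 = 3.0026e-04 mol/cm^3

3.0026e-04 mol/cm^3


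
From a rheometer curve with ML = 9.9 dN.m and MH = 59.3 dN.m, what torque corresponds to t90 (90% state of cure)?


M90 = ML + 0.9 * (MH - ML)
M90 = 9.9 + 0.9 * (59.3 - 9.9)
M90 = 9.9 + 0.9 * 49.4
M90 = 54.36 dN.m

54.36 dN.m


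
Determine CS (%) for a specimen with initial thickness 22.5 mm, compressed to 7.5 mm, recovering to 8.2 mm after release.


CS = (t0 - recovered) / (t0 - ts) * 100
= (22.5 - 8.2) / (22.5 - 7.5) * 100
= 14.3 / 15.0 * 100
= 95.3%

95.3%


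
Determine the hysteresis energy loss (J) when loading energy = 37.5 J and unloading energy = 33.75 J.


Hysteresis loss = loading - unloading
= 37.5 - 33.75
= 3.75 J

3.75 J


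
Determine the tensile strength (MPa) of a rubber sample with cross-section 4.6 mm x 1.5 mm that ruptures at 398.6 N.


Area = width * thickness = 4.6 * 1.5 = 6.9 mm^2
TS = force / area = 398.6 / 6.9 = 57.77 MPa

57.77 MPa


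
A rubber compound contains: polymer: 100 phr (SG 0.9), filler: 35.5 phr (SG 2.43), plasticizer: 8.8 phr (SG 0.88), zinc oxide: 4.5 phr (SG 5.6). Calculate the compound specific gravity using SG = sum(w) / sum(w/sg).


Sum of weights = 148.8
Volume contributions:
  polymer: 100/0.9 = 111.1111
  filler: 35.5/2.43 = 14.6091
  plasticizer: 8.8/0.88 = 10.0000
  zinc oxide: 4.5/5.6 = 0.8036
Sum of volumes = 136.5237
SG = 148.8 / 136.5237 = 1.09

SG = 1.09


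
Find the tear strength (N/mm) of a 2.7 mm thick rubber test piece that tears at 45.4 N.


Tear strength = force / thickness
= 45.4 / 2.7
= 16.81 N/mm

16.81 N/mm


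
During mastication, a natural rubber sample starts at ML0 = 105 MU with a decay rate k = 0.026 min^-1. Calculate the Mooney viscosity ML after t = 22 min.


ML = ML0 * exp(-k * t)
ML = 105 * exp(-0.026 * 22)
ML = 105 * 0.5644
ML = 59.26 MU

59.26 MU


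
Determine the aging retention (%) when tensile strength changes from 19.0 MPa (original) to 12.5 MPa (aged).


Retention = aged / original * 100
= 12.5 / 19.0 * 100
= 65.8%

65.8%


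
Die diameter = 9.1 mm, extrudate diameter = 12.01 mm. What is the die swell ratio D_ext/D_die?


Die swell ratio = D_extrudate / D_die
= 12.01 / 9.1
= 1.32

Die swell = 1.32


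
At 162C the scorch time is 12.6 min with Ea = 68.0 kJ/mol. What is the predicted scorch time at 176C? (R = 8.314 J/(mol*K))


Convert temperatures: T1 = 162 + 273.15 = 435.15 K, T2 = 176 + 273.15 = 449.15 K
ts2_new = 12.6 * exp(68000 / 8.314 * (1/449.15 - 1/435.15))
1/T2 - 1/T1 = -7.1630e-05
ts2_new = 7.01 min

7.01 min


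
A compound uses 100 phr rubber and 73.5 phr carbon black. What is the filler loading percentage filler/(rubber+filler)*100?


Filler % = filler / (rubber + filler) * 100
= 73.5 / (100 + 73.5) * 100
= 73.5 / 173.5 * 100
= 42.36%

42.36%


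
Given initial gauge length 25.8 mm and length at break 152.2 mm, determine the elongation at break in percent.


Elongation = (Lf - L0) / L0 * 100
= (152.2 - 25.8) / 25.8 * 100
= 126.4 / 25.8 * 100
= 489.9%

489.9%


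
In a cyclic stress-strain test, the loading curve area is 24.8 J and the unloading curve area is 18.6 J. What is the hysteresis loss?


Hysteresis loss = loading - unloading
= 24.8 - 18.6
= 6.2 J

6.2 J


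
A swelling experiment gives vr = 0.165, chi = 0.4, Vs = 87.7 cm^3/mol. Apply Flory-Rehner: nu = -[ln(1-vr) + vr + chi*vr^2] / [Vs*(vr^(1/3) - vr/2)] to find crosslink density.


ln(1 - vr) = ln(1 - 0.165) = -0.1803
Numerator = -((-0.1803) + 0.165 + 0.4 * 0.165^2) = 0.0044
Denominator = 87.7 * (0.165^(1/3) - 0.165/2) = 40.8665
nu = 0.0044 / 40.8665 = 1.0849e-04 mol/cm^3

1.0849e-04 mol/cm^3


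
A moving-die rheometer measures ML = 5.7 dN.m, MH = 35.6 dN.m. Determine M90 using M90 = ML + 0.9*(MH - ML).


M90 = ML + 0.9 * (MH - ML)
M90 = 5.7 + 0.9 * (35.6 - 5.7)
M90 = 5.7 + 0.9 * 29.9
M90 = 32.61 dN.m

32.61 dN.m


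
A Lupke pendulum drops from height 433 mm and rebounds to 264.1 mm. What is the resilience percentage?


Resilience = h_rebound / h_drop * 100
= 264.1 / 433 * 100
= 61.0%

61.0%


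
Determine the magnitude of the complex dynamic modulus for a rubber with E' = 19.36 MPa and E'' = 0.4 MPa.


|E*| = sqrt(E'^2 + E''^2)
= sqrt(19.36^2 + 0.4^2)
= sqrt(374.8096 + 0.1600)
= 19.364 MPa

19.364 MPa


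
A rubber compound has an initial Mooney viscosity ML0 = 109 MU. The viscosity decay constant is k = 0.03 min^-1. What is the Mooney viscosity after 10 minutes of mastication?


ML = ML0 * exp(-k * t)
ML = 109 * exp(-0.03 * 10)
ML = 109 * 0.7408
ML = 80.75 MU

80.75 MU


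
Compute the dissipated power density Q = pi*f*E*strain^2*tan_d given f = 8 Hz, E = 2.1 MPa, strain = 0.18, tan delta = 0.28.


Q = pi * f * E * strain^2 * tan_d
= pi * 8 * 2.1 * 0.18^2 * 0.28
= pi * 8 * 2.1 * 0.0324 * 0.28
= 0.4788

Q = 0.4788


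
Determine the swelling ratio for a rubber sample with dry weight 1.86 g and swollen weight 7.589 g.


Q = W_swollen / W_dry
Q = 7.589 / 1.86
Q = 4.08

Q = 4.08


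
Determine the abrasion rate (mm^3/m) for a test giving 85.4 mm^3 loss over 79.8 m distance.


Rate = volume_loss / distance
= 85.4 / 79.8
= 1.07 mm^3/m

1.07 mm^3/m


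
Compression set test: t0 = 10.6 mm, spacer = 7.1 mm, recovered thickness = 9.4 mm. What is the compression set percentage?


CS = (t0 - recovered) / (t0 - ts) * 100
= (10.6 - 9.4) / (10.6 - 7.1) * 100
= 1.2 / 3.5 * 100
= 34.3%

34.3%


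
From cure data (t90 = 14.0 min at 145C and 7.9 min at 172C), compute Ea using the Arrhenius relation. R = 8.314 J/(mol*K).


T1 = 418.15 K, T2 = 445.15 K
1/T1 - 1/T2 = 1.4505e-04
ln(t1/t2) = ln(14.0/7.9) = 0.5722
Ea = 8.314 * 0.5722 / 1.4505e-04 = 32796.5731 J/mol
Ea = 32.8 kJ/mol

32.8 kJ/mol


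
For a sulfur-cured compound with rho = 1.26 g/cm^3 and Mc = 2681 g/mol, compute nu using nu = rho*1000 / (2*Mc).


nu = rho * 1000 / (2 * Mc)
nu = 1.26 * 1000 / (2 * 2681)
nu = 1260.0 / 5362
nu = 0.2350 mol/L

0.2350 mol/L


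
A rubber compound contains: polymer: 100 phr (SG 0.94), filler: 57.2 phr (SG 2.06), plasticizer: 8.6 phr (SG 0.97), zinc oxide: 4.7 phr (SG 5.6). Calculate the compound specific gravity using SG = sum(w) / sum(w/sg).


Sum of weights = 170.5
Volume contributions:
  polymer: 100/0.94 = 106.3830
  filler: 57.2/2.06 = 27.7670
  plasticizer: 8.6/0.97 = 8.8660
  zinc oxide: 4.7/5.6 = 0.8393
Sum of volumes = 143.8552
SG = 170.5 / 143.8552 = 1.185

SG = 1.185


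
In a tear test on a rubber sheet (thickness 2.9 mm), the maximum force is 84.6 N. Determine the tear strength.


Tear strength = force / thickness
= 84.6 / 2.9
= 29.17 N/mm

29.17 N/mm


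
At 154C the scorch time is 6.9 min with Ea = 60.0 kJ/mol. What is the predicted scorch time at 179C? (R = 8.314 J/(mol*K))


Convert temperatures: T1 = 154 + 273.15 = 427.15 K, T2 = 179 + 273.15 = 452.15 K
ts2_new = 6.9 * exp(60000 / 8.314 * (1/452.15 - 1/427.15))
1/T2 - 1/T1 = -1.2944e-04
ts2_new = 2.71 min

2.71 min


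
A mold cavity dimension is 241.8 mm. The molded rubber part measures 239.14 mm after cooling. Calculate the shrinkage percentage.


Shrinkage = (mold - part) / mold * 100
= (241.8 - 239.14) / 241.8 * 100
= 2.66 / 241.8 * 100
= 1.1%

1.1%


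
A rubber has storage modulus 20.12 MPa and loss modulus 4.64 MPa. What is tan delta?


tan delta = E'' / E'
= 4.64 / 20.12
= 0.2306

tan delta = 0.2306


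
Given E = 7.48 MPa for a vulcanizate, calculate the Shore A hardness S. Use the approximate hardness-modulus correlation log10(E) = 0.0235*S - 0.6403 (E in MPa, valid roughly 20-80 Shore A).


log10(E) = 0.0235*S - 0.6403  =>  S = (log10(E) + 0.6403) / 0.0235
log10(7.48) = 0.873902
S = (0.873902 + 0.6403) / 0.0235 = 1.514202 / 0.0235
S = 64.4

Shore A = 64.4


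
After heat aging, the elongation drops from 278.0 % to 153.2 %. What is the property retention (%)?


Retention = aged / original * 100
= 153.2 / 278.0 * 100
= 55.1%

55.1%


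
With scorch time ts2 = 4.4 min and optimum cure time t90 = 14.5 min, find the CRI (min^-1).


CRI = 100 / (t90 - ts2)
= 100 / (14.5 - 4.4)
= 100 / 10.1
= 9.9 min^-1

9.9 min^-1


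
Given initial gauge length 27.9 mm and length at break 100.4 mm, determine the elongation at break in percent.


Elongation = (Lf - L0) / L0 * 100
= (100.4 - 27.9) / 27.9 * 100
= 72.5 / 27.9 * 100
= 259.9%

259.9%


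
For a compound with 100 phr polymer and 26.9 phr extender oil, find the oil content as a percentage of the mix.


Oil % = oil / (100 + oil) * 100
= 26.9 / (100 + 26.9) * 100
= 26.9 / 126.9 * 100
= 21.2%

21.2%


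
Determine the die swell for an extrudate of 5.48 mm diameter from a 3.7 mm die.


Die swell ratio = D_extrudate / D_die
= 5.48 / 3.7
= 1.481

Die swell = 1.481


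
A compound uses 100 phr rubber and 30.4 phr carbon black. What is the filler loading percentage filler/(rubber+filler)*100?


Filler % = filler / (rubber + filler) * 100
= 30.4 / (100 + 30.4) * 100
= 30.4 / 130.4 * 100
= 23.31%

23.31%


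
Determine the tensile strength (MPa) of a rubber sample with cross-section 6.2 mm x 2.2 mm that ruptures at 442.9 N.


Area = width * thickness = 6.2 * 2.2 = 13.64 mm^2
TS = force / area = 442.9 / 13.64 = 32.47 MPa

32.47 MPa


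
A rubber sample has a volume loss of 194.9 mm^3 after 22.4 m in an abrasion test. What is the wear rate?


Rate = volume_loss / distance
= 194.9 / 22.4
= 8.701 mm^3/m

8.701 mm^3/m


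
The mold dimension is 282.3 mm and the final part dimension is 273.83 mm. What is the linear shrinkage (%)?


Shrinkage = (mold - part) / mold * 100
= (282.3 - 273.83) / 282.3 * 100
= 8.47 / 282.3 * 100
= 3.0%

3.0%


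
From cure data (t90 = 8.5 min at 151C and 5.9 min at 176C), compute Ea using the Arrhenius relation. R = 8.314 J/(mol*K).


T1 = 424.15 K, T2 = 449.15 K
1/T1 - 1/T2 = 1.3123e-04
ln(t1/t2) = ln(8.5/5.9) = 0.3651
Ea = 8.314 * 0.3651 / 1.3123e-04 = 23131.7851 J/mol
Ea = 23.13 kJ/mol

23.13 kJ/mol


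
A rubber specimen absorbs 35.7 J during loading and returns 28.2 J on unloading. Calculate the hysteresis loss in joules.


Hysteresis loss = loading - unloading
= 35.7 - 28.2
= 7.5 J

7.5 J


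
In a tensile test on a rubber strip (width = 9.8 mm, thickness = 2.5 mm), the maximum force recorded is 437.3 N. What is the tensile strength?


Area = width * thickness = 9.8 * 2.5 = 24.5 mm^2
TS = force / area = 437.3 / 24.5 = 17.85 MPa

17.85 MPa


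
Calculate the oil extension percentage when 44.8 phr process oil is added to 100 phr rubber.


Oil % = oil / (100 + oil) * 100
= 44.8 / (100 + 44.8) * 100
= 44.8 / 144.8 * 100
= 30.94%

30.94%


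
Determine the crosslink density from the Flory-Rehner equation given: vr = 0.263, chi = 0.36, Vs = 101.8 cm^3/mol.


ln(1 - vr) = ln(1 - 0.263) = -0.3052
Numerator = -((-0.3052) + 0.263 + 0.36 * 0.263^2) = 0.0173
Denominator = 101.8 * (0.263^(1/3) - 0.263/2) = 51.8361
nu = 0.0173 / 51.8361 = 3.3310e-04 mol/cm^3

3.3310e-04 mol/cm^3


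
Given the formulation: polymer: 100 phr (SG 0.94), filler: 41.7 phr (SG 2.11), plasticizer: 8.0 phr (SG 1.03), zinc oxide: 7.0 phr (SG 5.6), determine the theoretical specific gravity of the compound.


Sum of weights = 156.7
Volume contributions:
  polymer: 100/0.94 = 106.3830
  filler: 41.7/2.11 = 19.7630
  plasticizer: 8.0/1.03 = 7.7670
  zinc oxide: 7.0/5.6 = 1.2500
Sum of volumes = 135.1630
SG = 156.7 / 135.1630 = 1.159

SG = 1.159


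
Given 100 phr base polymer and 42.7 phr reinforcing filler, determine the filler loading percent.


Filler % = filler / (rubber + filler) * 100
= 42.7 / (100 + 42.7) * 100
= 42.7 / 142.7 * 100
= 29.92%

29.92%


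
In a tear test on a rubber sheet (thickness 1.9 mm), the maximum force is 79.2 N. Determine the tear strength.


Tear strength = force / thickness
= 79.2 / 1.9
= 41.68 N/mm

41.68 N/mm


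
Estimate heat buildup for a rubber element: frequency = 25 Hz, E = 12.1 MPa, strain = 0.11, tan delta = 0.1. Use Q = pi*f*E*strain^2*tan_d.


Q = pi * f * E * strain^2 * tan_d
= pi * 25 * 12.1 * 0.11^2 * 0.1
= pi * 25 * 12.1 * 0.0121 * 0.1
= 1.1499

Q = 1.1499


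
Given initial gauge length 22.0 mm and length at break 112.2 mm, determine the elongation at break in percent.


Elongation = (Lf - L0) / L0 * 100
= (112.2 - 22.0) / 22.0 * 100
= 90.2 / 22.0 * 100
= 410.0%

410.0%


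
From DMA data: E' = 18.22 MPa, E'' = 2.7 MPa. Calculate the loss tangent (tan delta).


tan delta = E'' / E'
= 2.7 / 18.22
= 0.1482

tan delta = 0.1482


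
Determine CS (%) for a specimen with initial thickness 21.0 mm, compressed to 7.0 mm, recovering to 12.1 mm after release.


CS = (t0 - recovered) / (t0 - ts) * 100
= (21.0 - 12.1) / (21.0 - 7.0) * 100
= 8.9 / 14.0 * 100
= 63.6%

63.6%


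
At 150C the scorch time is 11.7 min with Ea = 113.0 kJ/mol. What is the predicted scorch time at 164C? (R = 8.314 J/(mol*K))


Convert temperatures: T1 = 150 + 273.15 = 423.15 K, T2 = 164 + 273.15 = 437.15 K
ts2_new = 11.7 * exp(113000 / 8.314 * (1/437.15 - 1/423.15))
1/T2 - 1/T1 = -7.5684e-05
ts2_new = 4.18 min

4.18 min


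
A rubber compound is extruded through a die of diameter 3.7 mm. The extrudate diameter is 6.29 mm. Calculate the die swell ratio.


Die swell ratio = D_extrudate / D_die
= 6.29 / 3.7
= 1.7

Die swell = 1.7


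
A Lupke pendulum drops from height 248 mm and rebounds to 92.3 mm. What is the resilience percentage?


Resilience = h_rebound / h_drop * 100
= 92.3 / 248 * 100
= 37.2%

37.2%


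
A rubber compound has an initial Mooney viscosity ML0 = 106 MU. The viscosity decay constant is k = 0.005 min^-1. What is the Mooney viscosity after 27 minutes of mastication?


ML = ML0 * exp(-k * t)
ML = 106 * exp(-0.005 * 27)
ML = 106 * 0.8737
ML = 92.61 MU

92.61 MU


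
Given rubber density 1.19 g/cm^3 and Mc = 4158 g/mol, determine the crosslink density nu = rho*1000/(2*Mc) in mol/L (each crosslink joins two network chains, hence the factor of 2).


nu = rho * 1000 / (2 * Mc)
nu = 1.19 * 1000 / (2 * 4158)
nu = 1190.0 / 8316
nu = 0.1431 mol/L

0.1431 mol/L


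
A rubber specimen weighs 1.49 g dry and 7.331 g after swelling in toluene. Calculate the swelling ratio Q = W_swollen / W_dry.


Q = W_swollen / W_dry
Q = 7.331 / 1.49
Q = 4.92

Q = 4.92


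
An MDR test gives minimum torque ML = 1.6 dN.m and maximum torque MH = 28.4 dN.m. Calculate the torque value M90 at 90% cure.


M90 = ML + 0.9 * (MH - ML)
M90 = 1.6 + 0.9 * (28.4 - 1.6)
M90 = 1.6 + 0.9 * 26.8
M90 = 25.72 dN.m

25.72 dN.m


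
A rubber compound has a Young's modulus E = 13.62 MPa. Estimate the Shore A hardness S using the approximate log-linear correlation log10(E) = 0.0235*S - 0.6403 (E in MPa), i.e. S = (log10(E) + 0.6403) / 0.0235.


log10(E) = 0.0235*S - 0.6403  =>  S = (log10(E) + 0.6403) / 0.0235
log10(13.62) = 1.134177
S = (1.134177 + 0.6403) / 0.0235 = 1.774477 / 0.0235
S = 75.5

Shore A = 75.5


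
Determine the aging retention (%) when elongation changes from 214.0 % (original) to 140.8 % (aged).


Retention = aged / original * 100
= 140.8 / 214.0 * 100
= 65.8%

65.8%


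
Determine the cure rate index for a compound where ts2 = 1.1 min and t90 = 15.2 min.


CRI = 100 / (t90 - ts2)
= 100 / (15.2 - 1.1)
= 100 / 14.1
= 7.09 min^-1

7.09 min^-1


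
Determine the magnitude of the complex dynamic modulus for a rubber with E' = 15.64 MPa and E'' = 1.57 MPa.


|E*| = sqrt(E'^2 + E''^2)
= sqrt(15.64^2 + 1.57^2)
= sqrt(244.6096 + 2.4649)
= 15.719 MPa

15.719 MPa


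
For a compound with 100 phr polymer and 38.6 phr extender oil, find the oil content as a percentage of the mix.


Oil % = oil / (100 + oil) * 100
= 38.6 / (100 + 38.6) * 100
= 38.6 / 138.6 * 100
= 27.85%

27.85%


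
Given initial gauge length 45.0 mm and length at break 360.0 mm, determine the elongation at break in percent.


Elongation = (Lf - L0) / L0 * 100
= (360.0 - 45.0) / 45.0 * 100
= 315.0 / 45.0 * 100
= 700.0%

700.0%


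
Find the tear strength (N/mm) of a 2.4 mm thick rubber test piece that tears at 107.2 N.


Tear strength = force / thickness
= 107.2 / 2.4
= 44.67 N/mm

44.67 N/mm


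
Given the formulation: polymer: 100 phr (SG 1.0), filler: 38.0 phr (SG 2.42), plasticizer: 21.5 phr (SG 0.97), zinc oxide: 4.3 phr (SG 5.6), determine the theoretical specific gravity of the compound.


Sum of weights = 163.8
Volume contributions:
  polymer: 100/1.0 = 100.0000
  filler: 38.0/2.42 = 15.7025
  plasticizer: 21.5/0.97 = 22.1649
  zinc oxide: 4.3/5.6 = 0.7679
Sum of volumes = 138.6353
SG = 163.8 / 138.6353 = 1.182

SG = 1.182


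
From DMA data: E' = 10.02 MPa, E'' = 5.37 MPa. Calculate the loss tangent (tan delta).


tan delta = E'' / E'
= 5.37 / 10.02
= 0.5359

tan delta = 0.5359


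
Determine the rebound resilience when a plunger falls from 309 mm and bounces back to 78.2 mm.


Resilience = h_rebound / h_drop * 100
= 78.2 / 309 * 100
= 25.3%

25.3%


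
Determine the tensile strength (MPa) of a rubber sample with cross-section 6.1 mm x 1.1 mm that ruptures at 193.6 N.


Area = width * thickness = 6.1 * 1.1 = 6.71 mm^2
TS = force / area = 193.6 / 6.71 = 28.85 MPa

28.85 MPa


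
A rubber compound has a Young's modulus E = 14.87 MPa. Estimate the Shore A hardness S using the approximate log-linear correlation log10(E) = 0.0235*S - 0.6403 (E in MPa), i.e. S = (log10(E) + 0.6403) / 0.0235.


log10(E) = 0.0235*S - 0.6403  =>  S = (log10(E) + 0.6403) / 0.0235
log10(14.87) = 1.172311
S = (1.172311 + 0.6403) / 0.0235 = 1.812611 / 0.0235
S = 77.1

Shore A = 77.1


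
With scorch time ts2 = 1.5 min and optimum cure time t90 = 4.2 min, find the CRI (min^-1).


CRI = 100 / (t90 - ts2)
= 100 / (4.2 - 1.5)
= 100 / 2.7
= 37.04 min^-1

37.04 min^-1


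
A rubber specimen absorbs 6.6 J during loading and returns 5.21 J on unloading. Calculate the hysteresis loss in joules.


Hysteresis loss = loading - unloading
= 6.6 - 5.21
= 1.39 J

1.39 J


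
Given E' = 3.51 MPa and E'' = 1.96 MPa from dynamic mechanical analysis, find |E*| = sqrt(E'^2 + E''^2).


|E*| = sqrt(E'^2 + E''^2)
= sqrt(3.51^2 + 1.96^2)
= sqrt(12.3201 + 3.8416)
= 4.02 MPa

4.02 MPa


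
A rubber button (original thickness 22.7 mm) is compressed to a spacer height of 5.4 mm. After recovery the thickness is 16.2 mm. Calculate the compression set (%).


CS = (t0 - recovered) / (t0 - ts) * 100
= (22.7 - 16.2) / (22.7 - 5.4) * 100
= 6.5 / 17.3 * 100
= 37.6%

37.6%


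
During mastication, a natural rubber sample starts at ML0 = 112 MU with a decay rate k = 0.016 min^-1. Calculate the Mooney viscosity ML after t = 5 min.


ML = ML0 * exp(-k * t)
ML = 112 * exp(-0.016 * 5)
ML = 112 * 0.9231
ML = 103.39 MU

103.39 MU


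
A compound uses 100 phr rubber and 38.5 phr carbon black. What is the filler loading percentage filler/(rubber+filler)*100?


Filler % = filler / (rubber + filler) * 100
= 38.5 / (100 + 38.5) * 100
= 38.5 / 138.5 * 100
= 27.8%

27.8%


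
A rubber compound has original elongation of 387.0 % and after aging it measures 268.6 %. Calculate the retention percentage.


Retention = aged / original * 100
= 268.6 / 387.0 * 100
= 69.4%

69.4%


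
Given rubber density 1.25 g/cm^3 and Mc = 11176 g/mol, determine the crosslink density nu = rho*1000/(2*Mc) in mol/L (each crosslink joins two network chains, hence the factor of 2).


nu = rho * 1000 / (2 * Mc)
nu = 1.25 * 1000 / (2 * 11176)
nu = 1250.0 / 22352
nu = 0.0559 mol/L

0.0559 mol/L


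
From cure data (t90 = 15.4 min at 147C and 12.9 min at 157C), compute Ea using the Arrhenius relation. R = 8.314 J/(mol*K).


T1 = 420.15 K, T2 = 430.15 K
1/T1 - 1/T2 = 5.5332e-05
ln(t1/t2) = ln(15.4/12.9) = 0.1771
Ea = 8.314 * 0.1771 / 5.5332e-05 = 26616.5303 J/mol
Ea = 26.62 kJ/mol

26.62 kJ/mol


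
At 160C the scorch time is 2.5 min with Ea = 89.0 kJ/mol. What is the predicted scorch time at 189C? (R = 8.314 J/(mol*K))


Convert temperatures: T1 = 160 + 273.15 = 433.15 K, T2 = 189 + 273.15 = 462.15 K
ts2_new = 2.5 * exp(89000 / 8.314 * (1/462.15 - 1/433.15))
1/T2 - 1/T1 = -1.4487e-04
ts2_new = 0.53 min

0.53 min


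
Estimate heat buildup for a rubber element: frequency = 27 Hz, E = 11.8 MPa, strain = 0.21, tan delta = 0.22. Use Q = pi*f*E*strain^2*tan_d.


Q = pi * f * E * strain^2 * tan_d
= pi * 27 * 11.8 * 0.21^2 * 0.22
= pi * 27 * 11.8 * 0.0441 * 0.22
= 9.7108

Q = 9.7108


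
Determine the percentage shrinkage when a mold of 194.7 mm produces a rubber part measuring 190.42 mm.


Shrinkage = (mold - part) / mold * 100
= (194.7 - 190.42) / 194.7 * 100
= 4.28 / 194.7 * 100
= 2.2%

2.2%


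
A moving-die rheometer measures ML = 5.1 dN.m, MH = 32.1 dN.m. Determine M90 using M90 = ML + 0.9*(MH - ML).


M90 = ML + 0.9 * (MH - ML)
M90 = 5.1 + 0.9 * (32.1 - 5.1)
M90 = 5.1 + 0.9 * 27.0
M90 = 29.4 dN.m

29.4 dN.m


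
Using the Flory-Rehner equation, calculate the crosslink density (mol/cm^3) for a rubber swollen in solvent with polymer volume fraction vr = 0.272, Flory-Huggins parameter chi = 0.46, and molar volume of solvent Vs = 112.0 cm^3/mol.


ln(1 - vr) = ln(1 - 0.272) = -0.3175
Numerator = -((-0.3175) + 0.272 + 0.46 * 0.272^2) = 0.0114
Denominator = 112.0 * (0.272^(1/3) - 0.272/2) = 57.3353
nu = 0.0114 / 57.3353 = 1.9921e-04 mol/cm^3

1.9921e-04 mol/cm^3


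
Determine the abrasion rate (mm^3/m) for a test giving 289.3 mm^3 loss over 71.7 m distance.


Rate = volume_loss / distance
= 289.3 / 71.7
= 4.035 mm^3/m

4.035 mm^3/m


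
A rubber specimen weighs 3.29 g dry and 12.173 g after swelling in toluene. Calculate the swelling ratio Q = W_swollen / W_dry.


Q = W_swollen / W_dry
Q = 12.173 / 3.29
Q = 3.7

Q = 3.7


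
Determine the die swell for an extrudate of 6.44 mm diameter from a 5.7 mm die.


Die swell ratio = D_extrudate / D_die
= 6.44 / 5.7
= 1.13

Die swell = 1.13


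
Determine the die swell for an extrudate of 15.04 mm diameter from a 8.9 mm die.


Die swell ratio = D_extrudate / D_die
= 15.04 / 8.9
= 1.69

Die swell = 1.69


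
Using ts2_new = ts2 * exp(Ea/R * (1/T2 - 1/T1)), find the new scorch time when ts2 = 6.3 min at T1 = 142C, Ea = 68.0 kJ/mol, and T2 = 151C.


Convert temperatures: T1 = 142 + 273.15 = 415.15 K, T2 = 151 + 273.15 = 424.15 K
ts2_new = 6.3 * exp(68000 / 8.314 * (1/424.15 - 1/415.15))
1/T2 - 1/T1 = -5.1111e-05
ts2_new = 4.15 min

4.15 min


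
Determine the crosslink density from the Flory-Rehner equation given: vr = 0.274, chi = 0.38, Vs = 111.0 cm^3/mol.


ln(1 - vr) = ln(1 - 0.274) = -0.3202
Numerator = -((-0.3202) + 0.274 + 0.38 * 0.274^2) = 0.0177
Denominator = 111.0 * (0.274^(1/3) - 0.274/2) = 56.8882
nu = 0.0177 / 56.8882 = 3.1072e-04 mol/cm^3

3.1072e-04 mol/cm^3


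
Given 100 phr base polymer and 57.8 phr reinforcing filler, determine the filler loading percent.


Filler % = filler / (rubber + filler) * 100
= 57.8 / (100 + 57.8) * 100
= 57.8 / 157.8 * 100
= 36.63%

36.63%


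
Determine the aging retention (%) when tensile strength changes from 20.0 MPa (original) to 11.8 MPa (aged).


Retention = aged / original * 100
= 11.8 / 20.0 * 100
= 59.0%

59.0%


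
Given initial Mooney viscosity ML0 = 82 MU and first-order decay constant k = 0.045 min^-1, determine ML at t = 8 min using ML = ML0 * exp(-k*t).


ML = ML0 * exp(-k * t)
ML = 82 * exp(-0.045 * 8)
ML = 82 * 0.6977
ML = 57.21 MU

57.21 MU


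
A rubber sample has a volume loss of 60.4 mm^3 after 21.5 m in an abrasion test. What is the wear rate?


Rate = volume_loss / distance
= 60.4 / 21.5
= 2.809 mm^3/m

2.809 mm^3/m


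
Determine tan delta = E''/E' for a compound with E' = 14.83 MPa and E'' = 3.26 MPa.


tan delta = E'' / E'
= 3.26 / 14.83
= 0.2198

tan delta = 0.2198


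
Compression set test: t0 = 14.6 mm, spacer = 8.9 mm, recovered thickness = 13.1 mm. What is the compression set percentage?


CS = (t0 - recovered) / (t0 - ts) * 100
= (14.6 - 13.1) / (14.6 - 8.9) * 100
= 1.5 / 5.7 * 100
= 26.3%

26.3%


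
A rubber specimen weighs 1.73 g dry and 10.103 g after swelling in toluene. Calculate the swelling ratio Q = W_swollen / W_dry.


Q = W_swollen / W_dry
Q = 10.103 / 1.73
Q = 5.84

Q = 5.84


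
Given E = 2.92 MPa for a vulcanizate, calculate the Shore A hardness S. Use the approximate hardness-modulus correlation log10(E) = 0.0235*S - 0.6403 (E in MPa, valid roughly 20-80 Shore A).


log10(E) = 0.0235*S - 0.6403  =>  S = (log10(E) + 0.6403) / 0.0235
log10(2.92) = 0.465383
S = (0.465383 + 0.6403) / 0.0235 = 1.105683 / 0.0235
S = 47.1

Shore A = 47.1


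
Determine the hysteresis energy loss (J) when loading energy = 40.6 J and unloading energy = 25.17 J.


Hysteresis loss = loading - unloading
= 40.6 - 25.17
= 15.43 J

15.43 J


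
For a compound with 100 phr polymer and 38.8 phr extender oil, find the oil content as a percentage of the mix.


Oil % = oil / (100 + oil) * 100
= 38.8 / (100 + 38.8) * 100
= 38.8 / 138.8 * 100
= 27.95%

27.95%


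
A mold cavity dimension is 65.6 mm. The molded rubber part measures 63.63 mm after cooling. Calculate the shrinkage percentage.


Shrinkage = (mold - part) / mold * 100
= (65.6 - 63.63) / 65.6 * 100
= 1.97 / 65.6 * 100
= 3.0%

3.0%
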